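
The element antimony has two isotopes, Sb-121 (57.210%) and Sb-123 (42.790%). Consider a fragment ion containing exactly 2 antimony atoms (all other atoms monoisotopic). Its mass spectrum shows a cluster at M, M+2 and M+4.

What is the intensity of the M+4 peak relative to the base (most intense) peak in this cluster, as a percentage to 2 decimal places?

37.40%

Term probabilities: M 0.3273, M+2 0.4896, M+4 0.1831. Base peak = M+2.
P(M+2) = C(2,1) × 0.57210^1 × 0.42790^1 = 2 × 0.5721 × 0.4279 = 0.489603 (base)
P(M+4) = C(2,2) × 0.57210^0 × 0.42790^2 = 1 × 1.0000 × 0.18309841 = 0.183098
Relative intensity = 0.183098 / 0.489603 × 100 = 37.40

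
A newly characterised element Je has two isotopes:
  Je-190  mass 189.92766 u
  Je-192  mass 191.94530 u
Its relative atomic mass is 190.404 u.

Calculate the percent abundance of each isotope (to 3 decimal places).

Je-190: 76.391%, Je-192: 23.609%

Writing the weighted mean with unknown fraction x of Je-190:
189.92766·x + 191.94530·(1 − x) = 190.404
(189.92766 − 191.94530)·x = 190.404 − 191.94530
x = -1.54130 / -2.01764 = 0.76391 → 76.391% Je-190, 23.609% Je-192.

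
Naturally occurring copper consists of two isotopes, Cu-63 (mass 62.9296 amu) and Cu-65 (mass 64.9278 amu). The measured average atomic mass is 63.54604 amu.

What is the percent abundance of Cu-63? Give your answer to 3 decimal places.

Writing the weighted mean with unknown fraction x of Cu-63:
62.9296·x + 64.9278·(1 − x) = 63.54604
(62.9296 − 64.9278)·x = 63.54604 − 64.9278
x = -1.38176 / -1.9982 = 0.69150 → 69.150% Cu-63, 30.850% Cu-65.

69.150%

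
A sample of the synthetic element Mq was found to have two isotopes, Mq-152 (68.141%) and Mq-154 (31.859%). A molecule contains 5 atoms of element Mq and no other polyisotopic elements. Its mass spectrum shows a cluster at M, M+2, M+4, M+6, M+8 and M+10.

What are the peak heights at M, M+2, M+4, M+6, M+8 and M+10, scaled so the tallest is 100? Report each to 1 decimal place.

Expanding (0.68141 + 0.31859)^5:
P(M) = 0.68141^5 = 0.146907
P(M+2) = 5 × 0.68141^4 × 0.31859^1 = 0.343428
P(M+4) = 10 × 0.68141^3 × 0.31859^2 = 0.321137
P(M+6) = 10 × 0.68141^2 × 0.31859^3 = 0.150146
P(M+8) = 5 × 0.68141^1 × 0.31859^4 = 0.035100
P(M+10) = 0.31859^5 = 0.003282
The M+2 peak is largest (0.343428); scaling to 100 gives 42.8 : 100.0 : 93.5 : 43.7 : 10.2 : 1.0.

42.8 : 100.0 : 93.5 : 43.7 : 10.2 : 1.0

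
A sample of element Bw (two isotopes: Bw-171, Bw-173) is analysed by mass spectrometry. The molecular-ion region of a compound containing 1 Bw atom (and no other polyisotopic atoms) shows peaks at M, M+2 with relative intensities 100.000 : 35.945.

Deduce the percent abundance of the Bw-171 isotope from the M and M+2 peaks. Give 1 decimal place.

73.6%

Let p = fractional abundance of Bw-171. I(M+2)/I(M) = [C(1,1)·p^0·(1−p)] / p^1 = 1·(1−p)/p = 35.945/100.000 = 0.3594
(1−p)/p = 0.3594/1 = 0.3594  ⇒  p = 1/(1 + 0.3594) = 0.7356
Bw-171: 73.6%, Bw-173: 26.4%.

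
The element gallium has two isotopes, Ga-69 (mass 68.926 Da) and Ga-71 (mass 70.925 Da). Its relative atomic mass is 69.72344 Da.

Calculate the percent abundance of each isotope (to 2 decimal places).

Writing the weighted mean with unknown fraction x of Ga-69:
68.926·x + 70.925·(1 − x) = 69.72344
(68.926 − 70.925)·x = 69.72344 − 70.925
x = -1.20156 / -1.999 = 0.60108 → 60.11% Ga-69, 39.89% Ga-71.

Ga-69: 60.11%, Ga-71: 39.89%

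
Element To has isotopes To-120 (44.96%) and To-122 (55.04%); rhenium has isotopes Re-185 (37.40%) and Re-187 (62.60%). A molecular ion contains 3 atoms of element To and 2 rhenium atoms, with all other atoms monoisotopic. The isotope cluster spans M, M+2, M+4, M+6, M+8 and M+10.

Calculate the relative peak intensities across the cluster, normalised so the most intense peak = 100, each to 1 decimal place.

Element To pattern (n=3): 0.09088222 : 0.33377383 : 0.40860569 : 0.16673826
Rhenium pattern (n=2): 0.139876 : 0.468248 : 0.391876
Convolve the two distributions (both contribute in 2-u steps):
  M: 0.09088222×0.139876 = 0.012712
  M+2: 0.09088222×0.468248 + 0.33377383×0.139876 = 0.089242
  M+4: 0.09088222×0.391876 + 0.33377383×0.468248 + 0.40860569×0.139876 = 0.249058
  M+6: 0.33377383×0.391876 + 0.40860569×0.468248 + 0.16673826×0.139876 = 0.345449
  M+8: 0.40860569×0.391876 + 0.16673826×0.468248 = 0.238198
  M+10: 0.16673826×0.391876 = 0.065341
Scale to base peak (0.345449) = 100: 3.7 : 25.8 : 72.1 : 100.0 : 69.0 : 18.9

3.7 : 25.8 : 72.1 : 100.0 : 69.0 : 18.9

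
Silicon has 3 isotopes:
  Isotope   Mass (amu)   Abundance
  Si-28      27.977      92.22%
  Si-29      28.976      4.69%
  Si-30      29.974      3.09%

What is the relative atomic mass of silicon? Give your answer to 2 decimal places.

28.09 amu

Average mass = Σ (abundance × isotope mass) = 0.9222 × 27.977 + 0.0469 × 28.976 + 0.0309 × 29.974
= 25.8004 + 1.3590 + 0.9262 = 28.0856 amu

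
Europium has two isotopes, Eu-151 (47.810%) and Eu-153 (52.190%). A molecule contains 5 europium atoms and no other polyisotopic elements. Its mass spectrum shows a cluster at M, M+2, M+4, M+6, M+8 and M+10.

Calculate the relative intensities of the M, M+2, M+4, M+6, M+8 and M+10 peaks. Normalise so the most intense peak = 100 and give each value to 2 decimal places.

7.69 : 41.96 : 91.61 : 100.00 : 54.58 : 11.92

The 5 Eu atoms are independent, so intensities follow the terms of (0.47810 + 0.52190)^5.
P(M) = 0.47810^5 = 0.024980
P(M+2) = 5 × 0.47810^4 × 0.52190^1 = 0.136343
P(M+4) = 10 × 0.47810^3 × 0.52190^2 = 0.297667
P(M+6) = 10 × 0.47810^2 × 0.52190^3 = 0.324937
P(M+8) = 5 × 0.47810^1 × 0.52190^4 = 0.177353
P(M+10) = 0.52190^5 = 0.038720
The M+6 peak is largest (0.324937); scaling to 100 gives 7.69 : 41.96 : 91.61 : 100.00 : 54.58 : 11.92.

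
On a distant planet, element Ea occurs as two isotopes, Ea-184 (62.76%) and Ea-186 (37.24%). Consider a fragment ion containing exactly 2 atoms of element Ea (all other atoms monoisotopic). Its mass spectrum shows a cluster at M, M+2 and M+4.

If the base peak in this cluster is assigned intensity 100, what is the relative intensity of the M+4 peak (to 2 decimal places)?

29.67

(0.6276 + 0.3724)^2 gives M 0.3939, M+2 0.4674, M+4 0.1387; the largest is M+2.
P(M+2) = C(2,1) × 0.6276^1 × 0.3724^1 = 2 × 0.6276 × 0.3724 = 0.467436 (base)
P(M+4) = C(2,2) × 0.6276^0 × 0.3724^2 = 1 × 1.0000 × 0.13868176 = 0.138682
Relative intensity = 0.138682 / 0.467436 × 100 = 29.67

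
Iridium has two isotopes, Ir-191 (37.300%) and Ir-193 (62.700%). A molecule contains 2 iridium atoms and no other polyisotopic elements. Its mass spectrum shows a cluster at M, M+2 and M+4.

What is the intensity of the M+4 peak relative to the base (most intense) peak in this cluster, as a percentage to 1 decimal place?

Binomial terms of (0.37300 + 0.62700)^2: M 0.1391, M+2 0.4677, M+4 0.3931 → M+2 is the base peak.
P(M+2) = C(2,1) × 0.37300^1 × 0.62700^1 = 2 × 0.3730 × 0.6270 = 0.467742 (base)
P(M+4) = C(2,2) × 0.37300^0 × 0.62700^2 = 1 × 1.0000 × 0.393129 = 0.393129
Relative intensity = 0.393129 / 0.467742 × 100 = 84.0

84.0%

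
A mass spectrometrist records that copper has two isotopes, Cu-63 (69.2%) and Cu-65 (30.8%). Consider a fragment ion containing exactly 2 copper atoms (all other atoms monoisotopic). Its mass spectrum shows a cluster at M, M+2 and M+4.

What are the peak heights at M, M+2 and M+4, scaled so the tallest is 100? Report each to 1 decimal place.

Expanding (0.692 + 0.308)^2:
P(M) = 0.692^2 = 0.478864
P(M+2) = 2 × 0.692^1 × 0.308^1 = 0.426272
P(M+4) = 0.308^2 = 0.094864
The M peak is largest (0.478864); scaling to 100 gives 100.0 : 89.0 : 19.8.

100.0 : 89.0 : 19.8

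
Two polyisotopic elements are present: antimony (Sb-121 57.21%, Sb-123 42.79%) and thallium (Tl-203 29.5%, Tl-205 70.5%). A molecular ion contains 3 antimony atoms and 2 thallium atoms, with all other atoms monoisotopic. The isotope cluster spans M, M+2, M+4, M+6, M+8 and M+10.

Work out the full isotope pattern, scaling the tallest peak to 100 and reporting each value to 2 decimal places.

4.70 : 33.04 : 85.22 : 100.00 : 54.50 : 11.24

Antimony pattern (n=3): 0.18724742 : 0.42015297 : 0.3142518 : 0.07834781
Thallium pattern (n=2): 0.087025 : 0.41595 : 0.497025
Convolve the two distributions (both contribute in 2-u steps):
  M: 0.18724742×0.087025 = 0.016295
  M+2: 0.18724742×0.41595 + 0.42015297×0.087025 = 0.114449
  M+4: 0.18724742×0.497025 + 0.42015297×0.41595 + 0.3142518×0.087025 = 0.295177
  M+6: 0.42015297×0.497025 + 0.3142518×0.41595 + 0.07834781×0.087025 = 0.346358
  M+8: 0.3142518×0.497025 + 0.07834781×0.41595 = 0.188780
  M+10: 0.07834781×0.497025 = 0.038941
Scale to base peak (0.346358) = 100: 4.70 : 33.04 : 85.22 : 100.00 : 54.50 : 11.24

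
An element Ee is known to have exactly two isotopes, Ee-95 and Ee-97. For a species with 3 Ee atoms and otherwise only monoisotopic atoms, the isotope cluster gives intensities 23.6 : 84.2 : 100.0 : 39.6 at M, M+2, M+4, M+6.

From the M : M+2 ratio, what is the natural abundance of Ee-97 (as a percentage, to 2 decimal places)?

If p is the fraction of Ee that is Ee-95, then I(M+2)/I(M) = [C(3,1)·p^2·(1−p)] / p^3 = 3·(1−p)/p = 84.2/23.6 = 3.5678
(1−p)/p = 3.5678/3 = 1.1893  ⇒  p = 1/(1 + 1.1893) = 0.4568
Ee-95: 45.68%, Ee-97: 54.32%.

54.32%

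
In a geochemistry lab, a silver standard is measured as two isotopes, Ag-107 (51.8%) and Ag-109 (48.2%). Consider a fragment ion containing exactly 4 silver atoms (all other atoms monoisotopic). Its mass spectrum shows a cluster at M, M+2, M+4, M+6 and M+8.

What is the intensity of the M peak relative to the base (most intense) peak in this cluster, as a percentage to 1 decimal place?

Term probabilities: M 0.0720, M+2 0.2680, M+4 0.3740, M+6 0.2320, M+8 0.0540. Base peak = M+4.
P(M+4) = C(4,2) × 0.518^2 × 0.482^2 = 6 × 0.268324 × 0.232324 = 0.374029 (base)
P(M) = C(4,0) × 0.518^4 × 0.482^0 = 1 × 0.07199777 × 1.0000 = 0.071998
Relative intensity = 0.071998 / 0.374029 × 100 = 19.2

19.2%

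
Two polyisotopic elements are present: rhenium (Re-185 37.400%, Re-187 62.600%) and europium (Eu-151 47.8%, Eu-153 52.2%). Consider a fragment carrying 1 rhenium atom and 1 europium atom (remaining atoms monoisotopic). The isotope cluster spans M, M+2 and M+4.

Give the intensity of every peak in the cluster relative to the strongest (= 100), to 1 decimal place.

Rhenium pattern (n=1): 0.3740 : 0.6260
Europium pattern (n=1): 0.4780 : 0.5220
Convolve the two distributions (both contribute in 2-u steps):
  M: 0.3740×0.4780 = 0.178772
  M+2: 0.3740×0.5220 + 0.6260×0.4780 = 0.494456
  M+4: 0.6260×0.5220 = 0.326772
Scale to base peak (0.494456) = 100: 36.2 : 100.0 : 66.1

36.2 : 100.0 : 66.1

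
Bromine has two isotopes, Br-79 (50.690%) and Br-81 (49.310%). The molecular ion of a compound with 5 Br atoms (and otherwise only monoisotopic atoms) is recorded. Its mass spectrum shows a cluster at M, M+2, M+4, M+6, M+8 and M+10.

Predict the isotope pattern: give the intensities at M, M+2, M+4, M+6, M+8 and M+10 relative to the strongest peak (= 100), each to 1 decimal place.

10.6 : 51.4 : 100.0 : 97.3 : 47.3 : 9.2

Each Br atom is independently Br-79 (p = 0.50690) or Br-81 (q = 0.49310); the cluster is the binomial expansion (p + q)^5.
P(M) = 0.50690^5 = 0.033467
P(M+2) = 5 × 0.50690^4 × 0.49310^1 = 0.162777
P(M+4) = 10 × 0.50690^3 × 0.49310^2 = 0.316692
P(M+6) = 10 × 0.50690^2 × 0.49310^3 = 0.308070
P(M+8) = 5 × 0.50690^1 × 0.49310^4 = 0.149842
P(M+10) = 0.49310^5 = 0.029152
The M+4 peak is largest (0.316692); scaling to 100 gives 10.6 : 51.4 : 100.0 : 97.3 : 47.3 : 9.2.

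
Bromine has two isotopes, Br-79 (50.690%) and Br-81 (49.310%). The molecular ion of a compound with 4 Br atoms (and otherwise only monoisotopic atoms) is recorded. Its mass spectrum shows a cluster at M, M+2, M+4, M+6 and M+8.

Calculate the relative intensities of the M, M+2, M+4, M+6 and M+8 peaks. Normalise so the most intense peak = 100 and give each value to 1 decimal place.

Expanding (0.50690 + 0.49310)^4:
P(M) = 0.50690^4 = 0.066022
P(M+2) = 4 × 0.50690^3 × 0.49310^1 = 0.256899
P(M+4) = 6 × 0.50690^2 × 0.49310^2 = 0.374857
P(M+6) = 4 × 0.50690^1 × 0.49310^3 = 0.243101
P(M+8) = 0.49310^4 = 0.059121
The M+4 peak is largest (0.374857); scaling to 100 gives 17.6 : 68.5 : 100.0 : 64.9 : 15.8.

17.6 : 68.5 : 100.0 : 64.9 : 15.8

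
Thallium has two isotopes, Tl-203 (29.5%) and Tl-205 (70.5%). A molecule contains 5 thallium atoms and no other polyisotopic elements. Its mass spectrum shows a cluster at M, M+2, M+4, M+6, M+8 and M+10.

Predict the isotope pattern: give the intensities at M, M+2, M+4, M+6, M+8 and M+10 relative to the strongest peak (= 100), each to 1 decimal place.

0.6 : 7.3 : 35.0 : 83.7 : 100.0 : 47.8

The 5 Tl atoms are independent, so intensities follow the terms of (0.295 + 0.705)^5.
P(M) = 0.295^5 = 0.002234
P(M+2) = 5 × 0.295^4 × 0.705^1 = 0.026696
P(M+4) = 10 × 0.295^3 × 0.705^2 = 0.127598
P(M+6) = 10 × 0.295^2 × 0.705^3 = 0.304938
P(M+8) = 5 × 0.295^1 × 0.705^4 = 0.364375
P(M+10) = 0.705^5 = 0.174159
The M+8 peak is largest (0.364375); scaling to 100 gives 0.6 : 7.3 : 35.0 : 83.7 : 100.0 : 47.8.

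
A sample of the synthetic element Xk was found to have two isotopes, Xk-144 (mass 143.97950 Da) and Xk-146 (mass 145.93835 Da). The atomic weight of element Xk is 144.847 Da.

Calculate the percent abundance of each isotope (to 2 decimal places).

Xk-144: 55.71%, Xk-146: 44.29%

With x = fraction of Xk-144 (so Xk-146 is 1 − x):
143.97950·x + 145.93835·(1 − x) = 144.847
(143.97950 − 145.93835)·x = 144.847 − 145.93835
x = -1.09135 / -1.95885 = 0.55714 → 55.71% Xk-144, 44.29% Xk-146.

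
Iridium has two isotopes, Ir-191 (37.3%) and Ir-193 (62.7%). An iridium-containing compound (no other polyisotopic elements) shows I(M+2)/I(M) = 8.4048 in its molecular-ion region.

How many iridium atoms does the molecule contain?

For n independent Ir atoms, I(M+2)/I(M) = n · (abundance Ir-193) / (abundance Ir-191) = n · 0.627/0.373.
n = 8.4048 × 0.373/0.627 = 5.00 ≈ 5

5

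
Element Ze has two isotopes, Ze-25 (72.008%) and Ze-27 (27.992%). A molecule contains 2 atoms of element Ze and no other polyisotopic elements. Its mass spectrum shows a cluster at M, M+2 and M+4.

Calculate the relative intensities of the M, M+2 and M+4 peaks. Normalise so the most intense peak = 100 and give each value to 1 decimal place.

Each Ze atom is independently Ze-25 (p = 0.72008) or Ze-27 (q = 0.27992); the cluster is the binomial expansion (p + q)^2.
P(M) = 0.72008^2 = 0.518515
P(M+2) = 2 × 0.72008^1 × 0.27992^1 = 0.403130
P(M+4) = 0.27992^2 = 0.078355
The M peak is largest (0.518515); scaling to 100 gives 100.0 : 77.7 : 15.1.

100.0 : 77.7 : 15.1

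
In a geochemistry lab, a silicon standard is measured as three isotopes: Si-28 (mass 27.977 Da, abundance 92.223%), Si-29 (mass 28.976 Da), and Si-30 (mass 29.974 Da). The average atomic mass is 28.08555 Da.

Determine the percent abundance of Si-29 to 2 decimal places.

4.69%

Let x and y be the fractions of Si-29 and Si-30. Then x + y = 1 − 0.92223 = 0.07777 and 28.976x + 29.974y = 28.08555 − 0.92223×27.977 = 2.28432129.
Substituting: 28.976x + 29.974(0.07777 − x) = 2.28432129
(28.976 − 29.974)x = -0.04675669  ⇒  x = 0.04685, y = 0.03092
Si-29: 4.69%, Si-30: 3.09%.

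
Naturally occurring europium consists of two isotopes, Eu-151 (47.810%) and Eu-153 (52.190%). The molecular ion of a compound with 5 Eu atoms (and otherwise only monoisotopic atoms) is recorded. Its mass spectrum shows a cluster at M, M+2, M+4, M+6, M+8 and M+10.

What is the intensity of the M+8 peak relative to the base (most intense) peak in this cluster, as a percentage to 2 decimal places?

54.58%

Term probabilities: M 0.0250, M+2 0.1363, M+4 0.2977, M+6 0.3249, M+8 0.1774, M+10 0.0387. Base peak = M+6.
P(M+6) = C(5,3) × 0.47810^2 × 0.52190^3 = 10 × 0.22857961 × 0.14215492 = 0.324937 (base)
P(M+8) = C(5,4) × 0.47810^1 × 0.52190^4 = 5 × 0.4781 × 0.07419065 = 0.177353
Relative intensity = 0.177353 / 0.324937 × 100 = 54.58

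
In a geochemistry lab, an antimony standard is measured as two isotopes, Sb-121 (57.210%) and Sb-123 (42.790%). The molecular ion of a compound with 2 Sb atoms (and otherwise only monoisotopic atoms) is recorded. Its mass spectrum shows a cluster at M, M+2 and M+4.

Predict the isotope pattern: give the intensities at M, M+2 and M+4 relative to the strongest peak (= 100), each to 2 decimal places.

66.85 : 100.00 : 37.40

Each Sb atom is independently Sb-121 (p = 0.57210) or Sb-123 (q = 0.42790); the cluster is the binomial expansion (p + q)^2.
P(M) = 0.57210^2 = 0.327298
P(M+2) = 2 × 0.57210^1 × 0.42790^1 = 0.489603
P(M+4) = 0.42790^2 = 0.183098
The M+2 peak is largest (0.489603); scaling to 100 gives 66.85 : 100.00 : 37.40.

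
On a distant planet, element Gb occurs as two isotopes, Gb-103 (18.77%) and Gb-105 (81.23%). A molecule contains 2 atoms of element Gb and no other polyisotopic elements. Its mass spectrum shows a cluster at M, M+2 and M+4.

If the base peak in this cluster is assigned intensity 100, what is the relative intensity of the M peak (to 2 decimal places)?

Term probabilities: M 0.0352, M+2 0.3049, M+4 0.6598. Base peak = M+4.
P(M+4) = C(2,2) × 0.1877^0 × 0.8123^2 = 1 × 1.0000 × 0.65983129 = 0.659831 (base)
P(M) = C(2,0) × 0.1877^2 × 0.8123^0 = 1 × 0.03523129 × 1.0000 = 0.035231
Relative intensity = 0.035231 / 0.659831 × 100 = 5.34

5.34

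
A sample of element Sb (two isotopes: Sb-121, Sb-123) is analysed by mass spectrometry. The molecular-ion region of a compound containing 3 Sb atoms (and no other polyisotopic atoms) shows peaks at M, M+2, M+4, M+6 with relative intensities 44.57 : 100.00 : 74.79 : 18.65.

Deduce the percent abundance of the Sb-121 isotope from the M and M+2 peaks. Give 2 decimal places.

57.21%

Let p = fractional abundance of Sb-121. I(M+2)/I(M) = [C(3,1)·p^2·(1−p)] / p^3 = 3·(1−p)/p = 100.00/44.57 = 2.2437
(1−p)/p = 2.2437/3 = 0.7479  ⇒  p = 1/(1 + 0.7479) = 0.5721
Sb-121: 57.21%, Sb-123: 42.79%.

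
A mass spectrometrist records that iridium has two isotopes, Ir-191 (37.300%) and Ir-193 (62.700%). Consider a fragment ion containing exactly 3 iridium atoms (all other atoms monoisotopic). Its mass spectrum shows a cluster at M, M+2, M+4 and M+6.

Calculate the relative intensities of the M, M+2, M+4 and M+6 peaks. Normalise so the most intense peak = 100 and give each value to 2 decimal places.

Expanding (0.37300 + 0.62700)^3:
P(M) = 0.37300^3 = 0.051895
P(M+2) = 3 × 0.37300^2 × 0.62700^1 = 0.261702
P(M+4) = 3 × 0.37300^1 × 0.62700^2 = 0.439911
P(M+6) = 0.62700^3 = 0.246492
The M+4 peak is largest (0.439911); scaling to 100 gives 11.80 : 59.49 : 100.00 : 56.03.

11.80 : 59.49 : 100.00 : 56.03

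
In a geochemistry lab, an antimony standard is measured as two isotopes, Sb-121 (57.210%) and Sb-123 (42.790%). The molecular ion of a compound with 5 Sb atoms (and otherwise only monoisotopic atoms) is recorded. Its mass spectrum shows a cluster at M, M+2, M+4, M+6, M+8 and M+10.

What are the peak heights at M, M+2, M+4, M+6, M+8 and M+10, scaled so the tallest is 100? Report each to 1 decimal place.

The 5 Sb atoms are independent, so intensities follow the terms of (0.57210 + 0.42790)^5.
P(M) = 0.57210^5 = 0.061286
P(M+2) = 5 × 0.57210^4 × 0.42790^1 = 0.229192
P(M+4) = 10 × 0.57210^3 × 0.42790^2 = 0.342847
P(M+6) = 10 × 0.57210^2 × 0.42790^3 = 0.256431
P(M+8) = 5 × 0.57210^1 × 0.42790^4 = 0.095898
P(M+10) = 0.42790^5 = 0.014345
The M+4 peak is largest (0.342847); scaling to 100 gives 17.9 : 66.8 : 100.0 : 74.8 : 28.0 : 4.2.

17.9 : 66.8 : 100.0 : 74.8 : 28.0 : 4.2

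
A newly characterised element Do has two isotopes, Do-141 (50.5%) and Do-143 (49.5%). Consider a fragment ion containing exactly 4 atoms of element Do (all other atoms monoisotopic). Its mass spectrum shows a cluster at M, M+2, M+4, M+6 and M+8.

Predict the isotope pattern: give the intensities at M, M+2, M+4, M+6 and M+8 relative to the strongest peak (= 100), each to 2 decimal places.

17.35 : 68.01 : 100.00 : 65.35 : 16.01

The 4 Do atoms are independent, so intensities follow the terms of (0.505 + 0.495)^4.
P(M) = 0.505^4 = 0.065038
P(M+2) = 4 × 0.505^3 × 0.495^1 = 0.254999
P(M+4) = 6 × 0.505^2 × 0.495^2 = 0.374925
P(M+6) = 4 × 0.505^1 × 0.495^3 = 0.245000
P(M+8) = 0.495^4 = 0.060037
The M+4 peak is largest (0.374925); scaling to 100 gives 17.35 : 68.01 : 100.00 : 65.35 : 16.01.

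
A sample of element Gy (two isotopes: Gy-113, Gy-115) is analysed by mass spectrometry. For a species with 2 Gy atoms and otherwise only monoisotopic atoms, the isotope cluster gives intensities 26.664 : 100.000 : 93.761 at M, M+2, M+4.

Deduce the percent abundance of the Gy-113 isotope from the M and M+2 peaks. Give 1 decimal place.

Write p for the Gy-113 fraction. I(M+2)/I(M) = [C(2,1)·p^1·(1−p)] / p^2 = 2·(1−p)/p = 100.000/26.664 = 3.7504
(1−p)/p = 3.7504/2 = 1.8752  ⇒  p = 1/(1 + 1.8752) = 0.3478
Gy-113: 34.8%, Gy-115: 65.2%.

34.8%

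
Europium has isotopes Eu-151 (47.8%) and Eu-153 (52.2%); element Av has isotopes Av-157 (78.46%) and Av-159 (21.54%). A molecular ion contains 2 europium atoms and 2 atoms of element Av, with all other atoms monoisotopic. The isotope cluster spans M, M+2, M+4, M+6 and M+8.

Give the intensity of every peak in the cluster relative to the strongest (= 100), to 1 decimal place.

36.6 : 100.0 : 90.3 : 30.0 : 3.3

Europium pattern (n=2): 0.228484 : 0.499032 : 0.272484
Element Av pattern (n=2): 0.61559716 : 0.33800568 : 0.04639716
Convolve the two distributions (both contribute in 2-u steps):
  M: 0.228484×0.61559716 = 0.140654
  M+2: 0.228484×0.33800568 + 0.499032×0.61559716 = 0.384432
  M+4: 0.228484×0.04639716 + 0.499032×0.33800568 + 0.272484×0.61559716 = 0.347017
  M+6: 0.499032×0.04639716 + 0.272484×0.33800568 = 0.115255
  M+8: 0.272484×0.04639716 = 0.012642
Scale to base peak (0.384432) = 100: 36.6 : 100.0 : 90.3 : 30.0 : 3.3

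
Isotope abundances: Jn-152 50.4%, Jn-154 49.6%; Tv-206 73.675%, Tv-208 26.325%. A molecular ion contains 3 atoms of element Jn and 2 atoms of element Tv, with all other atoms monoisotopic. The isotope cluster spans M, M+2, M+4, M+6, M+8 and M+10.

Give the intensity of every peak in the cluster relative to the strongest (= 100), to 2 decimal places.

Element Jn pattern (n=3): 0.12802406 : 0.37797581 : 0.37197619 : 0.12202394
Element Tv pattern (n=2): 0.54280056 : 0.38789887 : 0.06930056
Convolve the two distributions (both contribute in 2-u steps):
  M: 0.12802406×0.54280056 = 0.069492
  M+2: 0.12802406×0.38789887 + 0.37797581×0.54280056 = 0.254826
  M+4: 0.12802406×0.06930056 + 0.37797581×0.38789887 + 0.37197619×0.54280056 = 0.357397
  M+6: 0.37797581×0.06930056 + 0.37197619×0.38789887 + 0.12202394×0.54280056 = 0.236718
  M+8: 0.37197619×0.06930056 + 0.12202394×0.38789887 = 0.073111
  M+10: 0.12202394×0.06930056 = 0.008456
Scale to base peak (0.357397) = 100: 19.44 : 71.30 : 100.00 : 66.23 : 20.46 : 2.37

19.44 : 71.30 : 100.00 : 66.23 : 20.46 : 2.37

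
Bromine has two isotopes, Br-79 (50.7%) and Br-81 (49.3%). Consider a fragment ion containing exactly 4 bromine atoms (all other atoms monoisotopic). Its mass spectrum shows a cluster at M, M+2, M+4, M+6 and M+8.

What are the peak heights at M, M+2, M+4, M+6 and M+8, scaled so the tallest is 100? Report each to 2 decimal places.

The 4 Br atoms are independent, so intensities follow the terms of (0.507 + 0.493)^4.
P(M) = 0.507^4 = 0.066074
P(M+2) = 4 × 0.507^3 × 0.493^1 = 0.256999
P(M+4) = 6 × 0.507^2 × 0.493^2 = 0.374853
P(M+6) = 4 × 0.507^1 × 0.493^3 = 0.243001
P(M+8) = 0.493^4 = 0.059073
The M+4 peak is largest (0.374853); scaling to 100 gives 17.63 : 68.56 : 100.00 : 64.83 : 15.76.

17.63 : 68.56 : 100.00 : 64.83 : 15.76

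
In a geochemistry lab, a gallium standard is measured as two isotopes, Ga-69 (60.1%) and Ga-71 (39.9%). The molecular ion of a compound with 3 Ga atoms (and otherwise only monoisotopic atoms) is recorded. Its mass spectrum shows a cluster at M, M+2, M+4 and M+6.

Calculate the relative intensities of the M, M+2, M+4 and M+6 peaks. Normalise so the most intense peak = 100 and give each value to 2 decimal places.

Expanding (0.601 + 0.399)^3:
P(M) = 0.601^3 = 0.217082
P(M+2) = 3 × 0.601^2 × 0.399^1 = 0.432358
P(M+4) = 3 × 0.601^1 × 0.399^2 = 0.287039
P(M+6) = 0.399^3 = 0.063521
The M+2 peak is largest (0.432358); scaling to 100 gives 50.21 : 100.00 : 66.39 : 14.69.

50.21 : 100.00 : 66.39 : 14.69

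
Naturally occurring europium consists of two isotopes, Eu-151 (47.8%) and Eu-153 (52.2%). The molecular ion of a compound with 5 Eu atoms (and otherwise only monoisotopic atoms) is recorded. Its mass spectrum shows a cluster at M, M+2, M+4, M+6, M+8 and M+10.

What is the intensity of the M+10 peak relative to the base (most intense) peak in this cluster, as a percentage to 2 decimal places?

11.93%

Term probabilities: M 0.0250, M+2 0.1363, M+4 0.2976, M+6 0.3250, M+8 0.1775, M+10 0.0388. Base peak = M+6.
P(M+6) = C(5,3) × 0.478^2 × 0.522^3 = 10 × 0.228484 × 0.14223665 = 0.324988 (base)
P(M+10) = C(5,5) × 0.478^0 × 0.522^5 = 1 × 1.0000 × 0.03875721 = 0.038757
Relative intensity = 0.038757 / 0.324988 × 100 = 11.93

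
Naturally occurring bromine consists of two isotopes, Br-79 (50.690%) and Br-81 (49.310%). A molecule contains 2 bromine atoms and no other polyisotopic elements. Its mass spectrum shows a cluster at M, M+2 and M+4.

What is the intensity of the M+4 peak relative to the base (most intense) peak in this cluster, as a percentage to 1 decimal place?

48.6%

Binomial terms of (0.50690 + 0.49310)^2: M 0.2569, M+2 0.4999, M+4 0.2431 → M+2 is the base peak.
P(M+2) = C(2,1) × 0.50690^1 × 0.49310^1 = 2 × 0.5069 × 0.4931 = 0.499905 (base)
P(M+4) = C(2,2) × 0.50690^0 × 0.49310^2 = 1 × 1.0000 × 0.24314761 = 0.243148
Relative intensity = 0.243148 / 0.499905 × 100 = 48.6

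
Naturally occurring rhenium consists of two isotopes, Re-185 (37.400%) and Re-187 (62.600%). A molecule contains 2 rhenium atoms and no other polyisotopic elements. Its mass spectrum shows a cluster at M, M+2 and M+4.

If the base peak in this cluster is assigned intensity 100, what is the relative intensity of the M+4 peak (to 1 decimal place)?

83.7

Term probabilities: M 0.1399, M+2 0.4682, M+4 0.3919. Base peak = M+2.
P(M+2) = C(2,1) × 0.37400^1 × 0.62600^1 = 2 × 0.3740 × 0.6260 = 0.468248 (base)
P(M+4) = C(2,2) × 0.37400^0 × 0.62600^2 = 1 × 1.0000 × 0.391876 = 0.391876
Relative intensity = 0.391876 / 0.468248 × 100 = 83.7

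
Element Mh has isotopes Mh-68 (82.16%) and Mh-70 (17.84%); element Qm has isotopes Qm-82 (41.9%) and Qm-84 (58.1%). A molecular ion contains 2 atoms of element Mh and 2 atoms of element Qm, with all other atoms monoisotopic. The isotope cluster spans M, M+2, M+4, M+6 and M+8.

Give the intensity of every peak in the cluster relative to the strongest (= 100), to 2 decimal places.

31.18 : 100.00 : 98.96 : 30.11 : 2.83

Element Mh pattern (n=2): 0.67502656 : 0.29314688 : 0.03182656
Element Qm pattern (n=2): 0.175561 : 0.486878 : 0.337561
Convolve the two distributions (both contribute in 2-u steps):
  M: 0.67502656×0.175561 = 0.118508
  M+2: 0.67502656×0.486878 + 0.29314688×0.175561 = 0.380121
  M+4: 0.67502656×0.337561 + 0.29314688×0.486878 + 0.03182656×0.175561 = 0.376177
  M+6: 0.29314688×0.337561 + 0.03182656×0.486878 = 0.114451
  M+8: 0.03182656×0.337561 = 0.010743
Scale to base peak (0.380121) = 100: 31.18 : 100.00 : 98.96 : 30.11 : 2.83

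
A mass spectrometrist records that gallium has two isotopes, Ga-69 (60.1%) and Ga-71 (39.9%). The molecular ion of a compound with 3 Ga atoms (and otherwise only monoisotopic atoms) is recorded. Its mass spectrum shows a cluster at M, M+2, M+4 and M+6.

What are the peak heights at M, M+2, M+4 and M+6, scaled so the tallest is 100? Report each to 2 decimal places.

Each Ga atom is independently Ga-69 (p = 0.601) or Ga-71 (q = 0.399); the cluster is the binomial expansion (p + q)^3.
P(M) = 0.601^3 = 0.217082
P(M+2) = 3 × 0.601^2 × 0.399^1 = 0.432358
P(M+4) = 3 × 0.601^1 × 0.399^2 = 0.287039
P(M+6) = 0.399^3 = 0.063521
The M+2 peak is largest (0.432358); scaling to 100 gives 50.21 : 100.00 : 66.39 : 14.69.

50.21 : 100.00 : 66.39 : 14.69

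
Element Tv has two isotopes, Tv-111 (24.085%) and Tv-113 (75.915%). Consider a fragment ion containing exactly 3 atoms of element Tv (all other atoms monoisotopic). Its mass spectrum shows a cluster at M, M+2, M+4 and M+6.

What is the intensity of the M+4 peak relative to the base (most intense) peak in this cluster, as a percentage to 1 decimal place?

(0.24085 + 0.75915)^3 gives M 0.0140, M+2 0.1321, M+4 0.4164, M+6 0.4375; the largest is M+6.
P(M+6) = C(3,3) × 0.24085^0 × 0.75915^3 = 1 × 1.0000 × 0.43750477 = 0.437505 (base)
P(M+4) = C(3,2) × 0.24085^1 × 0.75915^2 = 3 × 0.24085 × 0.57630872 = 0.416412
Relative intensity = 0.416412 / 0.437505 × 100 = 95.2

95.2%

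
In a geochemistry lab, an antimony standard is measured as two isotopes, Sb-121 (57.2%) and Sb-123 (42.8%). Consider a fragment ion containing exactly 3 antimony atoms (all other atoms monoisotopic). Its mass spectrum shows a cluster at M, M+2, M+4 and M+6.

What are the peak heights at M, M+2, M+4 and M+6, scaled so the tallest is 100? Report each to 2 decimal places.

44.55 : 100.00 : 74.83 : 18.66

Each Sb atom is independently Sb-121 (p = 0.572) or Sb-123 (q = 0.428); the cluster is the binomial expansion (p + q)^3.
P(M) = 0.572^3 = 0.187149
P(M+2) = 3 × 0.572^2 × 0.428^1 = 0.420104
P(M+4) = 3 × 0.572^1 × 0.428^2 = 0.314344
P(M+6) = 0.428^3 = 0.078403
The M+2 peak is largest (0.420104); scaling to 100 gives 44.55 : 100.00 : 74.83 : 18.66.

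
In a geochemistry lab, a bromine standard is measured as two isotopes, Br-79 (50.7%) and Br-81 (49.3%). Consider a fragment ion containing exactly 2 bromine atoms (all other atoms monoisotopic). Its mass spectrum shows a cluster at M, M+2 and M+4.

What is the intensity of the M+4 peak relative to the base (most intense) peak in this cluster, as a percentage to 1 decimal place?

Term probabilities: M 0.2570, M+2 0.4999, M+4 0.2430. Base peak = M+2.
P(M+2) = C(2,1) × 0.507^1 × 0.493^1 = 2 × 0.5070 × 0.4930 = 0.499902 (base)
P(M+4) = C(2,2) × 0.507^0 × 0.493^2 = 1 × 1.0000 × 0.243049 = 0.243049
Relative intensity = 0.243049 / 0.499902 × 100 = 48.6

48.6%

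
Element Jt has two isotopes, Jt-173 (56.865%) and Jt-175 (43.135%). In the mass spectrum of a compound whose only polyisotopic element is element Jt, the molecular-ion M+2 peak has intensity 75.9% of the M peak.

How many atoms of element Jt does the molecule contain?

1

The M+2/M ratio from n Jt atoms is n · q/p = n · 0.43135/0.56865.
n = 0.759 × 0.56865/0.43135 = 1.00 ≈ 1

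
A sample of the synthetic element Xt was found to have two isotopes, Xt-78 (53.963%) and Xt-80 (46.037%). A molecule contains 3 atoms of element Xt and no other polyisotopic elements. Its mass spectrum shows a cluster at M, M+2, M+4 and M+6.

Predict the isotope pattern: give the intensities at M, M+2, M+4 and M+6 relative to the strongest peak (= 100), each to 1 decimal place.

Each Xt atom is independently Xt-78 (p = 0.53963) or Xt-80 (q = 0.46037); the cluster is the binomial expansion (p + q)^3.
P(M) = 0.53963^3 = 0.157141
P(M+2) = 3 × 0.53963^2 × 0.46037^1 = 0.402180
P(M+4) = 3 × 0.53963^1 × 0.46037^2 = 0.343108
P(M+6) = 0.46037^3 = 0.097571
The M+2 peak is largest (0.402180); scaling to 100 gives 39.1 : 100.0 : 85.3 : 24.3.

39.1 : 100.0 : 85.3 : 24.3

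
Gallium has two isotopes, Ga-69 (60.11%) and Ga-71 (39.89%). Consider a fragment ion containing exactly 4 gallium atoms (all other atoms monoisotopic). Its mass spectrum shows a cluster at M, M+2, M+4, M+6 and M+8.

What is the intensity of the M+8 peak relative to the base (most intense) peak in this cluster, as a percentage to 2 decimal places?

Binomial terms of (0.6011 + 0.3989)^4: M 0.1306, M+2 0.3465, M+4 0.3450, M+6 0.1526, M+8 0.0253 → M+2 is the base peak.
P(M+2) = C(4,1) × 0.6011^3 × 0.3989^1 = 4 × 0.21719018 × 0.3989 = 0.346549 (base)
P(M+8) = C(4,4) × 0.6011^0 × 0.3989^4 = 1 × 1.0000 × 0.02531956 = 0.025320
Relative intensity = 0.025320 / 0.346549 × 100 = 7.31

7.31%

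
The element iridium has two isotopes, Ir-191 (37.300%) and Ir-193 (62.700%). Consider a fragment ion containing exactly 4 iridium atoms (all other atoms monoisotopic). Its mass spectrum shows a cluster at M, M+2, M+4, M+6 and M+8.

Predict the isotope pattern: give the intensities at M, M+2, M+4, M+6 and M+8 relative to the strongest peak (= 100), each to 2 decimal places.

Expanding (0.37300 + 0.62700)^4:
P(M) = 0.37300^4 = 0.019357
P(M+2) = 4 × 0.37300^3 × 0.62700^1 = 0.130153
P(M+4) = 6 × 0.37300^2 × 0.62700^2 = 0.328174
P(M+6) = 4 × 0.37300^1 × 0.62700^3 = 0.367766
P(M+8) = 0.62700^4 = 0.154550
The M+6 peak is largest (0.367766); scaling to 100 gives 5.26 : 35.39 : 89.23 : 100.00 : 42.02.

5.26 : 35.39 : 89.23 : 100.00 : 42.02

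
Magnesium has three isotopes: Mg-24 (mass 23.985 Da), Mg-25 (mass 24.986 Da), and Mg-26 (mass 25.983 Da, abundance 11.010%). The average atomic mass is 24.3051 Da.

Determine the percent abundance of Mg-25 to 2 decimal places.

10.00%

The remaining 88.990% is split between Mg-24 (fraction x) and Mg-25 (fraction 0.88990 − x).
Substituting: 23.985x + 24.986(0.88990 − x) = 21.4443717
(23.985 − 24.986)x = -0.7906697  ⇒  x = 0.78988, y = 0.10002
Mg-24: 78.99%, Mg-25: 10.00%.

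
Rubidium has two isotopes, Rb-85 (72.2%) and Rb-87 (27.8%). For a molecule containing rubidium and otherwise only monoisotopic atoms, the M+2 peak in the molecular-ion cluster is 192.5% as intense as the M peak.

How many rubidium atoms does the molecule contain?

5

For n independent Rb atoms, I(M+2)/I(M) = n · (abundance Rb-87) / (abundance Rb-85) = n · 0.278/0.722.
n = 1.925 × 0.722/0.278 = 5.00 ≈ 5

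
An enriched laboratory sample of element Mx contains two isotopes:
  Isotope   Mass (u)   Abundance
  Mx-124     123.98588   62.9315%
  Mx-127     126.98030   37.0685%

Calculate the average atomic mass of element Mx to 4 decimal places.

125.0959 u

Weight each isotope mass by its fractional abundance: 0.629315 × 123.98588 + 0.370685 × 126.98030
= 78.026174 + 47.069693 = 125.095867 u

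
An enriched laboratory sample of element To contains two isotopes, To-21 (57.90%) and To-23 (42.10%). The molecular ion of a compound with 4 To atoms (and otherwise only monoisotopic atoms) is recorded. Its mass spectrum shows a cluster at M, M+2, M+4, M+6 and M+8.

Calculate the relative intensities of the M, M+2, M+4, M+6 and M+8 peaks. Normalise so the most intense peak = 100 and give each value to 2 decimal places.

31.52 : 91.69 : 100.00 : 48.47 : 8.81

Expanding (0.5790 + 0.4210)^4:
P(M) = 0.5790^4 = 0.112387
P(M+2) = 4 × 0.5790^3 × 0.4210^1 = 0.326872
P(M+4) = 6 × 0.5790^2 × 0.4210^2 = 0.356511
P(M+6) = 4 × 0.5790^1 × 0.4210^3 = 0.172816
P(M+8) = 0.4210^4 = 0.031414
The M+4 peak is largest (0.356511); scaling to 100 gives 31.52 : 91.69 : 100.00 : 48.47 : 8.81.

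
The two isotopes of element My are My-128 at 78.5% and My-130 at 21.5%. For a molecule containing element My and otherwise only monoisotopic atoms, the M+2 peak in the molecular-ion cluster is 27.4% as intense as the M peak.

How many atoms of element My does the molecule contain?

With n My atoms, P(M+2)/P(M) = C(n,1)·p^(n−1)q / p^n = n·q/p = n · 0.215/0.785.
n = 0.274 × 0.785/0.215 = 1.00 ≈ 1

1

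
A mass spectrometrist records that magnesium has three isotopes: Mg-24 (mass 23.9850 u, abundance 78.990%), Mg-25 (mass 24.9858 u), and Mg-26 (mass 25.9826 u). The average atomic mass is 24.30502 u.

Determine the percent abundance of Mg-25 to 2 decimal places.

The remaining 21.010% is split between Mg-25 (fraction x) and Mg-26 (fraction 0.21010 − x).
Substituting: 24.9858x + 25.9826(0.21010 − x) = 5.3592685
(24.9858 − 25.9826)x = -0.09967576  ⇒  x = 0.10000, y = 0.11010
Mg-25: 10.00%, Mg-26: 11.01%.

10.00%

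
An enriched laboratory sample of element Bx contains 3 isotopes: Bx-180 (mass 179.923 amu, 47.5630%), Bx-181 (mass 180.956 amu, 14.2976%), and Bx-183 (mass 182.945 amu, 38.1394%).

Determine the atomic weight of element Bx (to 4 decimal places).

Ar = Σ fᵢ·mᵢ = 0.475630 × 179.923 + 0.142976 × 180.956 + 0.381394 × 182.945
= 85.57678 + 25.87237 + 69.77413 = 181.22328 amu

181.2233 amu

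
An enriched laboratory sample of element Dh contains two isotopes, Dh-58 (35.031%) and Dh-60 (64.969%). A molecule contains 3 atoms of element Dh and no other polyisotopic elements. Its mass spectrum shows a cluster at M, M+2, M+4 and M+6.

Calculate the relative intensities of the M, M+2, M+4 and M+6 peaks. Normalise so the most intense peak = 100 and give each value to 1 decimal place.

Each Dh atom is independently Dh-58 (p = 0.35031) or Dh-60 (q = 0.64969); the cluster is the binomial expansion (p + q)^3.
P(M) = 0.35031^3 = 0.042989
P(M+2) = 3 × 0.35031^2 × 0.64969^1 = 0.239184
P(M+4) = 3 × 0.35031^1 × 0.64969^2 = 0.443595
P(M+6) = 0.64969^3 = 0.274232
The M+4 peak is largest (0.443595); scaling to 100 gives 9.7 : 53.9 : 100.0 : 61.8.

9.7 : 53.9 : 100.0 : 61.8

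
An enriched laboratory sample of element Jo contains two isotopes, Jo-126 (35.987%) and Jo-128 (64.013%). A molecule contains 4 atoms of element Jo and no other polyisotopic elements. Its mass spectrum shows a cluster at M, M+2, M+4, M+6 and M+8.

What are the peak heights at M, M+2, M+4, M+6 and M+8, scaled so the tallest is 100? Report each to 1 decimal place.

4.4 : 31.6 : 84.3 : 100.0 : 44.5

Expanding (0.35987 + 0.64013)^4:
P(M) = 0.35987^4 = 0.016772
P(M+2) = 4 × 0.35987^3 × 0.64013^1 = 0.119334
P(M+4) = 6 × 0.35987^2 × 0.64013^2 = 0.318404
P(M+6) = 4 × 0.35987^1 × 0.64013^3 = 0.377581
P(M+8) = 0.64013^4 = 0.167909
The M+6 peak is largest (0.377581); scaling to 100 gives 4.4 : 31.6 : 84.3 : 100.0 : 44.5.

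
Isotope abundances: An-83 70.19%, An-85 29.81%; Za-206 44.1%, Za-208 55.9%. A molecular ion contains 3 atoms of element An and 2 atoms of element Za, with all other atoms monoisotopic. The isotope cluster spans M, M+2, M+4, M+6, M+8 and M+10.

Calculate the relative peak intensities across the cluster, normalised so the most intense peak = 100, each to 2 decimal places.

Element An pattern (n=3): 0.34580059 : 0.44058907 : 0.1871201 : 0.02649024
Element Za pattern (n=2): 0.194481 : 0.493038 : 0.312481
Convolve the two distributions (both contribute in 2-u steps):
  M: 0.34580059×0.194481 = 0.067252
  M+2: 0.34580059×0.493038 + 0.44058907×0.194481 = 0.256179
  M+4: 0.34580059×0.312481 + 0.44058907×0.493038 + 0.1871201×0.194481 = 0.361675
  M+6: 0.44058907×0.312481 + 0.1871201×0.493038 + 0.02649024×0.194481 = 0.235085
  M+8: 0.1871201×0.312481 + 0.02649024×0.493038 = 0.071532
  M+10: 0.02649024×0.312481 = 0.008278
Scale to base peak (0.361675) = 100: 18.59 : 70.83 : 100.00 : 65.00 : 19.78 : 2.29

18.59 : 70.83 : 100.00 : 65.00 : 19.78 : 2.29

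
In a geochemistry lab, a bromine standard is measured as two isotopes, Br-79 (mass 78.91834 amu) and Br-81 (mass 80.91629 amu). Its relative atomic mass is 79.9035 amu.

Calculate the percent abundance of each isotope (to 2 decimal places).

Writing the weighted mean with unknown fraction x of Br-79:
78.91834·x + 80.91629·(1 − x) = 79.9035
(78.91834 − 80.91629)·x = 79.9035 − 80.91629
x = -1.01279 / -1.99795 = 0.50691 → 50.69% Br-79, 49.31% Br-81.

Br-79: 50.69%, Br-81: 49.31%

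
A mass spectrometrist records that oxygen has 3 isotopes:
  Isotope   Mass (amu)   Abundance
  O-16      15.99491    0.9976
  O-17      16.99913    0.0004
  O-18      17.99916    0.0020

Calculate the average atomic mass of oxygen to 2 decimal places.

Weight each isotope mass by its fractional abundance: 0.9976 × 15.99491 + 0.0004 × 16.99913 + 0.0020 × 17.99916
= 15.956522 + 0.006800 + 0.035998 = 15.999320 amu

16.00 amu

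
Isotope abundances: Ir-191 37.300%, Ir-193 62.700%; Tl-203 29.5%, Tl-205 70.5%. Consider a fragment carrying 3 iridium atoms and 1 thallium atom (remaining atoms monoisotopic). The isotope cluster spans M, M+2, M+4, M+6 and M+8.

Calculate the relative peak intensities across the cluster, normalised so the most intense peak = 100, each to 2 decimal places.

Iridium pattern (n=3): 0.05189512 : 0.26170165 : 0.43991135 : 0.24649188
Thallium pattern (n=1): 0.2950 : 0.7050
Convolve the two distributions (both contribute in 2-u steps):
  M: 0.05189512×0.2950 = 0.015309
  M+2: 0.05189512×0.7050 + 0.26170165×0.2950 = 0.113788
  M+4: 0.26170165×0.7050 + 0.43991135×0.2950 = 0.314274
  M+6: 0.43991135×0.7050 + 0.24649188×0.2950 = 0.382853
  M+8: 0.24649188×0.7050 = 0.173777
Scale to base peak (0.382853) = 100: 4.00 : 29.72 : 82.09 : 100.00 : 45.39

4.00 : 29.72 : 82.09 : 100.00 : 45.39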